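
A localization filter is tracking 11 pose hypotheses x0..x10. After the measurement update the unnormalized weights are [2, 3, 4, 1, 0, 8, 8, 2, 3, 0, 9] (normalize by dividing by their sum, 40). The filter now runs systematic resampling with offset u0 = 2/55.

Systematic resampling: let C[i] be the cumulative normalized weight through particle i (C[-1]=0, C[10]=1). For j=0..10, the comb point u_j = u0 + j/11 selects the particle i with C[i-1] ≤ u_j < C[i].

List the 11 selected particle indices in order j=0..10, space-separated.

C = [1/20, 1/8, 9/40, 1/4, 1/4, 9/20, 13/20, 7/10, 31/40, 31/40, 1]
j=0: u_0=2/55 ∈ [0, 1/20) → index 0
j=1: u_1=7/55 ∈ [1/8, 9/40) → index 2
j=2: u_2=12/55 ∈ [1/8, 9/40) → index 2
j=3: u_3=17/55 ∈ [1/4, 9/20) → index 5
j=4: u_4=2/5 ∈ [1/4, 9/20) → index 5
j=5: u_5=27/55 ∈ [9/20, 13/20) → index 6
j=6: u_6=32/55 ∈ [9/20, 13/20) → index 6
j=7: u_7=37/55 ∈ [13/20, 7/10) → index 7
j=8: u_8=42/55 ∈ [7/10, 31/40) → index 8
j=9: u_9=47/55 ∈ [31/40, 1) → index 10
j=10: u_10=52/55 ∈ [31/40, 1) → index 10

0 2 2 5 5 6 6 7 8 10 10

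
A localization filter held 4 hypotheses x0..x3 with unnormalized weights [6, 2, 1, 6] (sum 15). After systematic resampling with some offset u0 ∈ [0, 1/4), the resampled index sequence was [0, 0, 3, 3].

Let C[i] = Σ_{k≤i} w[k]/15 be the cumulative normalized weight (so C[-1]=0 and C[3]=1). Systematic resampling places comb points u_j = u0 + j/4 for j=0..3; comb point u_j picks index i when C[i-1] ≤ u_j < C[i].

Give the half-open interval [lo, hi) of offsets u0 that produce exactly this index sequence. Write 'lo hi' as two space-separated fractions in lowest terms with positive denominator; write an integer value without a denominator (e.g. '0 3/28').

1/10 3/20

C = [2/5, 8/15, 3/5, 1]
j=0 picked index 0: u0 ∈ [0, 2/5)
j=1 picked index 0: u0 ∈ [-1/4, 3/20)
j=2 picked index 3: u0 ∈ [1/10, 1/2)
j=3 picked index 3: u0 ∈ [-3/20, 1/4)
intersection: [1/10, 3/20)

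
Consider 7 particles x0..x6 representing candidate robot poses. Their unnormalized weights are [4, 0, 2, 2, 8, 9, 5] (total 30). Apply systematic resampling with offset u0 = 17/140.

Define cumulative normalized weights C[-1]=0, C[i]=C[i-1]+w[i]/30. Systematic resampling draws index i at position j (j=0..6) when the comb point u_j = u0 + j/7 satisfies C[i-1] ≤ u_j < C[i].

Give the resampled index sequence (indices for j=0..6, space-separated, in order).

C = [2/15, 2/15, 1/5, 4/15, 8/15, 5/6, 1]
j=0: u_0=17/140 ∈ [0, 2/15) → index 0
j=1: u_1=37/140 ∈ [1/5, 4/15) → index 3
j=2: u_2=57/140 ∈ [4/15, 8/15) → index 4
j=3: u_3=11/20 ∈ [8/15, 5/6) → index 5
j=4: u_4=97/140 ∈ [8/15, 5/6) → index 5
j=5: u_5=117/140 ∈ [5/6, 1) → index 6
j=6: u_6=137/140 ∈ [5/6, 1) → index 6

0 3 4 5 5 6 6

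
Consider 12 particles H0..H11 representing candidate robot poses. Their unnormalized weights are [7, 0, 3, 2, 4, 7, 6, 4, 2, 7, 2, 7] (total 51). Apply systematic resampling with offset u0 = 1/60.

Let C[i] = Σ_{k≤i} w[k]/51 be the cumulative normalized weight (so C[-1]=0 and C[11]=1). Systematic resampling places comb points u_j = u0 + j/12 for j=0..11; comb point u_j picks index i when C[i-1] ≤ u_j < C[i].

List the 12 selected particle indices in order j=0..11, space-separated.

0 0 2 4 5 5 6 7 8 9 10 11

C = [7/51, 7/51, 10/51, 4/17, 16/51, 23/51, 29/51, 11/17, 35/51, 14/17, 44/51, 1]
j=0: u_0=1/60 ∈ [0, 7/51) → index 0
j=1: u_1=1/10 ∈ [0, 7/51) → index 0
j=2: u_2=11/60 ∈ [7/51, 10/51) → index 2
j=3: u_3=4/15 ∈ [4/17, 16/51) → index 4
j=4: u_4=7/20 ∈ [16/51, 23/51) → index 5
j=5: u_5=13/30 ∈ [16/51, 23/51) → index 5
j=6: u_6=31/60 ∈ [23/51, 29/51) → index 6
j=7: u_7=3/5 ∈ [29/51, 11/17) → index 7
j=8: u_8=41/60 ∈ [11/17, 35/51) → index 8
j=9: u_9=23/30 ∈ [35/51, 14/17) → index 9
j=10: u_10=17/20 ∈ [14/17, 44/51) → index 10
j=11: u_11=14/15 ∈ [44/51, 1) → index 11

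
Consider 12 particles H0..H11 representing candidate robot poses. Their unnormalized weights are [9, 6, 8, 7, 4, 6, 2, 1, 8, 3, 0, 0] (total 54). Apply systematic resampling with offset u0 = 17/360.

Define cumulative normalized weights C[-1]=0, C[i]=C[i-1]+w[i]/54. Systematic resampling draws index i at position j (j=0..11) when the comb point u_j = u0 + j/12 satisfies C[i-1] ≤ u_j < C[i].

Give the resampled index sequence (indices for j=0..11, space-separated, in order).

0 0 1 2 2 3 3 5 5 8 8 9

C = [1/6, 5/18, 23/54, 5/9, 17/27, 20/27, 7/9, 43/54, 17/18, 1, 1, 1]
j=0: u_0=17/360 ∈ [0, 1/6) → index 0
j=1: u_1=47/360 ∈ [0, 1/6) → index 0
j=2: u_2=77/360 ∈ [1/6, 5/18) → index 1
j=3: u_3=107/360 ∈ [5/18, 23/54) → index 2
j=4: u_4=137/360 ∈ [5/18, 23/54) → index 2
j=5: u_5=167/360 ∈ [23/54, 5/9) → index 3
j=6: u_6=197/360 ∈ [23/54, 5/9) → index 3
j=7: u_7=227/360 ∈ [17/27, 20/27) → index 5
j=8: u_8=257/360 ∈ [17/27, 20/27) → index 5
j=9: u_9=287/360 ∈ [43/54, 17/18) → index 8
j=10: u_10=317/360 ∈ [43/54, 17/18) → index 8
j=11: u_11=347/360 ∈ [17/18, 1) → index 9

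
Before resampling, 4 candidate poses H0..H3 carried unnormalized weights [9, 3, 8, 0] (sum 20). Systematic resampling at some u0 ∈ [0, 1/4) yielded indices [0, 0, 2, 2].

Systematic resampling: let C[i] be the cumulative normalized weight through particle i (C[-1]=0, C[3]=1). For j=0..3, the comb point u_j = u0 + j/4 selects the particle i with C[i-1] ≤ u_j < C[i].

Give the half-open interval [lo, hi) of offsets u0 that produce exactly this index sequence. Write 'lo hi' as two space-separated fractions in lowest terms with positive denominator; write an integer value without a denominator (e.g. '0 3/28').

C = [9/20, 3/5, 1, 1]
j=0 picked index 0: u0 ∈ [0, 9/20)
j=1 picked index 0: u0 ∈ [-1/4, 1/5)
j=2 picked index 2: u0 ∈ [1/10, 1/2)
j=3 picked index 2: u0 ∈ [-3/20, 1/4)
intersection: [1/10, 1/5)

1/10 1/5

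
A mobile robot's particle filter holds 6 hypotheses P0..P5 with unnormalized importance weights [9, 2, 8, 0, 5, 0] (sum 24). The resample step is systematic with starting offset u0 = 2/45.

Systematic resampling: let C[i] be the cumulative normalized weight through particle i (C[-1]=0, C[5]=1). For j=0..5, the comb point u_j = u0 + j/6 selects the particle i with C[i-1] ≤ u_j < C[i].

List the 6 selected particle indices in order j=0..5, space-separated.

0 0 1 2 2 4

C = [3/8, 11/24, 19/24, 19/24, 1, 1]
j=0: u_0=2/45 ∈ [0, 3/8) → index 0
j=1: u_1=19/90 ∈ [0, 3/8) → index 0
j=2: u_2=17/45 ∈ [3/8, 11/24) → index 1
j=3: u_3=49/90 ∈ [11/24, 19/24) → index 2
j=4: u_4=32/45 ∈ [11/24, 19/24) → index 2
j=5: u_5=79/90 ∈ [19/24, 1) → index 4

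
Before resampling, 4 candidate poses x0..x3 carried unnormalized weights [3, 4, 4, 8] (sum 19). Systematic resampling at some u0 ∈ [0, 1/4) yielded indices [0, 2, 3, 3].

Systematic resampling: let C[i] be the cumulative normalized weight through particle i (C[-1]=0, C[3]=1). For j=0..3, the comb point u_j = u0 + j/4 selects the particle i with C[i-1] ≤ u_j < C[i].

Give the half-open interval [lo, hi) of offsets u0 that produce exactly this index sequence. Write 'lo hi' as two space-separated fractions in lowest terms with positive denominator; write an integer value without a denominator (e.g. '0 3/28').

C = [3/19, 7/19, 11/19, 1]
j=0 picked index 0: u0 ∈ [0, 3/19)
j=1 picked index 2: u0 ∈ [9/76, 25/76)
j=2 picked index 3: u0 ∈ [3/38, 1/2)
j=3 picked index 3: u0 ∈ [-13/76, 1/4)
intersection: [9/76, 3/19)

9/76 3/19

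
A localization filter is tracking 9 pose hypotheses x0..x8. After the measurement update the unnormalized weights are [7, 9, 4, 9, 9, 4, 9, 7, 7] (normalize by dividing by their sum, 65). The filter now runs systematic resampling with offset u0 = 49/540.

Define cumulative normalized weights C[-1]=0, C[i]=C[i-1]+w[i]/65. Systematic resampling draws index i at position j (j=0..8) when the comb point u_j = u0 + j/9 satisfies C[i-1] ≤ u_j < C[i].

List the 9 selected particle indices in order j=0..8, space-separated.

0 1 3 3 4 6 6 7 8

C = [7/65, 16/65, 4/13, 29/65, 38/65, 42/65, 51/65, 58/65, 1]
j=0: u_0=49/540 ∈ [0, 7/65) → index 0
j=1: u_1=109/540 ∈ [7/65, 16/65) → index 1
j=2: u_2=169/540 ∈ [4/13, 29/65) → index 3
j=3: u_3=229/540 ∈ [4/13, 29/65) → index 3
j=4: u_4=289/540 ∈ [29/65, 38/65) → index 4
j=5: u_5=349/540 ∈ [42/65, 51/65) → index 6
j=6: u_6=409/540 ∈ [42/65, 51/65) → index 6
j=7: u_7=469/540 ∈ [51/65, 58/65) → index 7
j=8: u_8=529/540 ∈ [58/65, 1) → index 8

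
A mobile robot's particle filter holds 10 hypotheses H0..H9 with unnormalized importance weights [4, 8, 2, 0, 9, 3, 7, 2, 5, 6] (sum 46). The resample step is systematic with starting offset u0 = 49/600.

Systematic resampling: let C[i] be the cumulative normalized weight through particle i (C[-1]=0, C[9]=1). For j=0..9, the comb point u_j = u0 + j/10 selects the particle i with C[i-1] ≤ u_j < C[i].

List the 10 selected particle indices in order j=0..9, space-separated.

C = [2/23, 6/23, 7/23, 7/23, 1/2, 13/23, 33/46, 35/46, 20/23, 1]
j=0: u_0=49/600 ∈ [0, 2/23) → index 0
j=1: u_1=109/600 ∈ [2/23, 6/23) → index 1
j=2: u_2=169/600 ∈ [6/23, 7/23) → index 2
j=3: u_3=229/600 ∈ [7/23, 1/2) → index 4
j=4: u_4=289/600 ∈ [7/23, 1/2) → index 4
j=5: u_5=349/600 ∈ [13/23, 33/46) → index 6
j=6: u_6=409/600 ∈ [13/23, 33/46) → index 6
j=7: u_7=469/600 ∈ [35/46, 20/23) → index 8
j=8: u_8=529/600 ∈ [20/23, 1) → index 9
j=9: u_9=589/600 ∈ [20/23, 1) → index 9

0 1 2 4 4 6 6 8 9 9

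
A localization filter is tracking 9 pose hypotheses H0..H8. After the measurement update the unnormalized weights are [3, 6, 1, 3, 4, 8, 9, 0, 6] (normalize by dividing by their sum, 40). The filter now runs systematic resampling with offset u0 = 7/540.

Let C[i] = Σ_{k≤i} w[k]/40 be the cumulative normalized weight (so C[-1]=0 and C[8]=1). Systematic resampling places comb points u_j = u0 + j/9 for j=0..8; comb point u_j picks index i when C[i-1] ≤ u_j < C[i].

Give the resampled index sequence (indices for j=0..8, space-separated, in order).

C = [3/40, 9/40, 1/4, 13/40, 17/40, 5/8, 17/20, 17/20, 1]
j=0: u_0=7/540 ∈ [0, 3/40) → index 0
j=1: u_1=67/540 ∈ [3/40, 9/40) → index 1
j=2: u_2=127/540 ∈ [9/40, 1/4) → index 2
j=3: u_3=187/540 ∈ [13/40, 17/40) → index 4
j=4: u_4=247/540 ∈ [17/40, 5/8) → index 5
j=5: u_5=307/540 ∈ [17/40, 5/8) → index 5
j=6: u_6=367/540 ∈ [5/8, 17/20) → index 6
j=7: u_7=427/540 ∈ [5/8, 17/20) → index 6
j=8: u_8=487/540 ∈ [17/20, 1) → index 8

0 1 2 4 5 5 6 6 8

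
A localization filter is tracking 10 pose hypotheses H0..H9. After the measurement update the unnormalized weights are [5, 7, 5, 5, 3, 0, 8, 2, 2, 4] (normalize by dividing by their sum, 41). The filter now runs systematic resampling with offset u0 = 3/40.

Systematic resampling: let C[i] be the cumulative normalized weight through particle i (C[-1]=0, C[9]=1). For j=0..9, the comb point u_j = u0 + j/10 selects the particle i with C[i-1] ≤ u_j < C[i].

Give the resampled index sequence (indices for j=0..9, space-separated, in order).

0 1 1 2 3 4 6 6 8 9

C = [5/41, 12/41, 17/41, 22/41, 25/41, 25/41, 33/41, 35/41, 37/41, 1]
j=0: u_0=3/40 ∈ [0, 5/41) → index 0
j=1: u_1=7/40 ∈ [5/41, 12/41) → index 1
j=2: u_2=11/40 ∈ [5/41, 12/41) → index 1
j=3: u_3=3/8 ∈ [12/41, 17/41) → index 2
j=4: u_4=19/40 ∈ [17/41, 22/41) → index 3
j=5: u_5=23/40 ∈ [22/41, 25/41) → index 4
j=6: u_6=27/40 ∈ [25/41, 33/41) → index 6
j=7: u_7=31/40 ∈ [25/41, 33/41) → index 6
j=8: u_8=7/8 ∈ [35/41, 37/41) → index 8
j=9: u_9=39/40 ∈ [37/41, 1) → index 9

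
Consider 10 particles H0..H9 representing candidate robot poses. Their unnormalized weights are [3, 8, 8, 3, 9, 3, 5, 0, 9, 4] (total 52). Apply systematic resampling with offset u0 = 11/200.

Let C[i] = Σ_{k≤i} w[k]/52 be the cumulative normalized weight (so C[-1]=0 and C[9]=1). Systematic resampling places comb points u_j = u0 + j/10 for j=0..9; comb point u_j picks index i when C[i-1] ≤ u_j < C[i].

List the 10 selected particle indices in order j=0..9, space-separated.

C = [3/52, 11/52, 19/52, 11/26, 31/52, 17/26, 3/4, 3/4, 12/13, 1]
j=0: u_0=11/200 ∈ [0, 3/52) → index 0
j=1: u_1=31/200 ∈ [3/52, 11/52) → index 1
j=2: u_2=51/200 ∈ [11/52, 19/52) → index 2
j=3: u_3=71/200 ∈ [11/52, 19/52) → index 2
j=4: u_4=91/200 ∈ [11/26, 31/52) → index 4
j=5: u_5=111/200 ∈ [11/26, 31/52) → index 4
j=6: u_6=131/200 ∈ [17/26, 3/4) → index 6
j=7: u_7=151/200 ∈ [3/4, 12/13) → index 8
j=8: u_8=171/200 ∈ [3/4, 12/13) → index 8
j=9: u_9=191/200 ∈ [12/13, 1) → index 9

0 1 2 2 4 4 6 8 8 9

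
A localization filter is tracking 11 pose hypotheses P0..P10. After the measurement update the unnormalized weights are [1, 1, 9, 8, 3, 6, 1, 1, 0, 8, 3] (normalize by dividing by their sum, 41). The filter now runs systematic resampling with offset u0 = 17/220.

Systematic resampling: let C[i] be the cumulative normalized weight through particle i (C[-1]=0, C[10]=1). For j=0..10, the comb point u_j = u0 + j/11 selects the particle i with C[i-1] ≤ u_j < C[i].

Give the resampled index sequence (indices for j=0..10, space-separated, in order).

2 2 2 3 3 4 5 7 9 9 10

C = [1/41, 2/41, 11/41, 19/41, 22/41, 28/41, 29/41, 30/41, 30/41, 38/41, 1]
j=0: u_0=17/220 ∈ [2/41, 11/41) → index 2
j=1: u_1=37/220 ∈ [2/41, 11/41) → index 2
j=2: u_2=57/220 ∈ [2/41, 11/41) → index 2
j=3: u_3=7/20 ∈ [11/41, 19/41) → index 3
j=4: u_4=97/220 ∈ [11/41, 19/41) → index 3
j=5: u_5=117/220 ∈ [19/41, 22/41) → index 4
j=6: u_6=137/220 ∈ [22/41, 28/41) → index 5
j=7: u_7=157/220 ∈ [29/41, 30/41) → index 7
j=8: u_8=177/220 ∈ [30/41, 38/41) → index 9
j=9: u_9=197/220 ∈ [30/41, 38/41) → index 9
j=10: u_10=217/220 ∈ [38/41, 1) → index 10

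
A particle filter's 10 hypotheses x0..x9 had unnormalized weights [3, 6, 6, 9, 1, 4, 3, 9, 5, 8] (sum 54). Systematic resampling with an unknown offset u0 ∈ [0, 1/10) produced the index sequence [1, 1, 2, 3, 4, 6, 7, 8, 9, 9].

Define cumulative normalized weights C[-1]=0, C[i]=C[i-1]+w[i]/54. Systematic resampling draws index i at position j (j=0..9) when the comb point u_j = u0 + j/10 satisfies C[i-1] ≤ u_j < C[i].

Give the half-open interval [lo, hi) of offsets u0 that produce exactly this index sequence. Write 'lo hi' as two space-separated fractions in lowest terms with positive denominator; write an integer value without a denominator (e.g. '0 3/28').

8/135 17/270

C = [1/18, 1/6, 5/18, 4/9, 25/54, 29/54, 16/27, 41/54, 23/27, 1]
j=0 picked index 1: u0 ∈ [1/18, 1/6)
j=1 picked index 1: u0 ∈ [-2/45, 1/15)
j=2 picked index 2: u0 ∈ [-1/30, 7/90)
j=3 picked index 3: u0 ∈ [-1/45, 13/90)
j=4 picked index 4: u0 ∈ [2/45, 17/270)
j=5 picked index 6: u0 ∈ [1/27, 5/54)
j=6 picked index 7: u0 ∈ [-1/135, 43/270)
j=7 picked index 8: u0 ∈ [8/135, 41/270)
j=8 picked index 9: u0 ∈ [7/135, 1/5)
j=9 picked index 9: u0 ∈ [-13/270, 1/10)
intersection: [8/135, 17/270)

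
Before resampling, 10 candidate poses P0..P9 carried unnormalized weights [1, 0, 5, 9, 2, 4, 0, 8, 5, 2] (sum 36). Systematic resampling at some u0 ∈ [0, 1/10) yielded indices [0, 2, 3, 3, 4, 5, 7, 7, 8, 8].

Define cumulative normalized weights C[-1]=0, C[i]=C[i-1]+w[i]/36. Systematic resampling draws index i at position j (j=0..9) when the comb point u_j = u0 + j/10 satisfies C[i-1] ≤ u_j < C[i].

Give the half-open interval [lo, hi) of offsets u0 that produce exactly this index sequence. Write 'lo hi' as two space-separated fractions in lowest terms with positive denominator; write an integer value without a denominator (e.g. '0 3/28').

C = [1/36, 1/36, 1/6, 5/12, 17/36, 7/12, 7/12, 29/36, 17/18, 1]
j=0 picked index 0: u0 ∈ [0, 1/36)
j=1 picked index 2: u0 ∈ [-13/180, 1/15)
j=2 picked index 3: u0 ∈ [-1/30, 13/60)
j=3 picked index 3: u0 ∈ [-2/15, 7/60)
j=4 picked index 4: u0 ∈ [1/60, 13/180)
j=5 picked index 5: u0 ∈ [-1/36, 1/12)
j=6 picked index 7: u0 ∈ [-1/60, 37/180)
j=7 picked index 7: u0 ∈ [-7/60, 19/180)
j=8 picked index 8: u0 ∈ [1/180, 13/90)
j=9 picked index 8: u0 ∈ [-17/180, 2/45)
intersection: [1/60, 1/36)

1/60 1/36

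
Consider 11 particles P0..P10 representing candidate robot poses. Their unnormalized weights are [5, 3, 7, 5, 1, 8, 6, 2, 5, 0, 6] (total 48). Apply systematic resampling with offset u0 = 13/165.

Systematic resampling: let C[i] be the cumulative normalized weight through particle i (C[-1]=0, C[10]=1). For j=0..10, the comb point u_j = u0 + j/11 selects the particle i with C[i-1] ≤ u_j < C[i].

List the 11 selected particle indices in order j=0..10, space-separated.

C = [5/48, 1/6, 5/16, 5/12, 7/16, 29/48, 35/48, 37/48, 7/8, 7/8, 1]
j=0: u_0=13/165 ∈ [0, 5/48) → index 0
j=1: u_1=28/165 ∈ [1/6, 5/16) → index 2
j=2: u_2=43/165 ∈ [1/6, 5/16) → index 2
j=3: u_3=58/165 ∈ [5/16, 5/12) → index 3
j=4: u_4=73/165 ∈ [7/16, 29/48) → index 5
j=5: u_5=8/15 ∈ [7/16, 29/48) → index 5
j=6: u_6=103/165 ∈ [29/48, 35/48) → index 6
j=7: u_7=118/165 ∈ [29/48, 35/48) → index 6
j=8: u_8=133/165 ∈ [37/48, 7/8) → index 8
j=9: u_9=148/165 ∈ [7/8, 1) → index 10
j=10: u_10=163/165 ∈ [7/8, 1) → index 10

0 2 2 3 5 5 6 6 8 10 10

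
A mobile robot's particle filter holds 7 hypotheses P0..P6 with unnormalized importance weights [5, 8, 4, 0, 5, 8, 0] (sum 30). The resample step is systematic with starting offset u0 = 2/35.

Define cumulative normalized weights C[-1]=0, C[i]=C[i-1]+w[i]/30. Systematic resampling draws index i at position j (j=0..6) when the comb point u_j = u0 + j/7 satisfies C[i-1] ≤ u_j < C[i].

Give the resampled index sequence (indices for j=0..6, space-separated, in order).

0 1 1 2 4 5 5

C = [1/6, 13/30, 17/30, 17/30, 11/15, 1, 1]
j=0: u_0=2/35 ∈ [0, 1/6) → index 0
j=1: u_1=1/5 ∈ [1/6, 13/30) → index 1
j=2: u_2=12/35 ∈ [1/6, 13/30) → index 1
j=3: u_3=17/35 ∈ [13/30, 17/30) → index 2
j=4: u_4=22/35 ∈ [17/30, 11/15) → index 4
j=5: u_5=27/35 ∈ [11/15, 1) → index 5
j=6: u_6=32/35 ∈ [11/15, 1) → index 5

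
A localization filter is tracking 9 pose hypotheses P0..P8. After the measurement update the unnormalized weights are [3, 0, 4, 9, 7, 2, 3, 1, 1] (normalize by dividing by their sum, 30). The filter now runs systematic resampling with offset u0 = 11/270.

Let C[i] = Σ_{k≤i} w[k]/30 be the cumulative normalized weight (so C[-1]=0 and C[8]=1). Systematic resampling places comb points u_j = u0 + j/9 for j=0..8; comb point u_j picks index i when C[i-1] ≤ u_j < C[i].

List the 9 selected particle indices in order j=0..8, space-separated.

C = [1/10, 1/10, 7/30, 8/15, 23/30, 5/6, 14/15, 29/30, 1]
j=0: u_0=11/270 ∈ [0, 1/10) → index 0
j=1: u_1=41/270 ∈ [1/10, 7/30) → index 2
j=2: u_2=71/270 ∈ [7/30, 8/15) → index 3
j=3: u_3=101/270 ∈ [7/30, 8/15) → index 3
j=4: u_4=131/270 ∈ [7/30, 8/15) → index 3
j=5: u_5=161/270 ∈ [8/15, 23/30) → index 4
j=6: u_6=191/270 ∈ [8/15, 23/30) → index 4
j=7: u_7=221/270 ∈ [23/30, 5/6) → index 5
j=8: u_8=251/270 ∈ [5/6, 14/15) → index 6

0 2 3 3 3 4 4 5 6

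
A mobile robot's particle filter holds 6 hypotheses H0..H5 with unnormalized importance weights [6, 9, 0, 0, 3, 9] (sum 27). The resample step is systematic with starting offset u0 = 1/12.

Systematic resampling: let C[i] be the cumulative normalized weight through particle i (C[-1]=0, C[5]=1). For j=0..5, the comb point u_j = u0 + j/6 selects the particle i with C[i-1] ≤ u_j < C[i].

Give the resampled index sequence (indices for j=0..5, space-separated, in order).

0 1 1 4 5 5

C = [2/9, 5/9, 5/9, 5/9, 2/3, 1]
j=0: u_0=1/12 ∈ [0, 2/9) → index 0
j=1: u_1=1/4 ∈ [2/9, 5/9) → index 1
j=2: u_2=5/12 ∈ [2/9, 5/9) → index 1
j=3: u_3=7/12 ∈ [5/9, 2/3) → index 4
j=4: u_4=3/4 ∈ [2/3, 1) → index 5
j=5: u_5=11/12 ∈ [2/3, 1) → index 5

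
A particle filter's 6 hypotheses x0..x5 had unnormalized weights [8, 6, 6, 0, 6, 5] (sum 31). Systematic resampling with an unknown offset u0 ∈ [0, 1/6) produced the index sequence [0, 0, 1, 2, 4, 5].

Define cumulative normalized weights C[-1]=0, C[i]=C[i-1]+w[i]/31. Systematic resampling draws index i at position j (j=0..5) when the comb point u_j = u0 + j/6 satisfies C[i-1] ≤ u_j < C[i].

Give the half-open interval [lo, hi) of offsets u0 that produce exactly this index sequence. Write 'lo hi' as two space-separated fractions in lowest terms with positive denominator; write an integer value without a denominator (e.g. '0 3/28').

1/186 17/186

C = [8/31, 14/31, 20/31, 20/31, 26/31, 1]
j=0 picked index 0: u0 ∈ [0, 8/31)
j=1 picked index 0: u0 ∈ [-1/6, 17/186)
j=2 picked index 1: u0 ∈ [-7/93, 11/93)
j=3 picked index 2: u0 ∈ [-3/62, 9/62)
j=4 picked index 4: u0 ∈ [-2/93, 16/93)
j=5 picked index 5: u0 ∈ [1/186, 1/6)
intersection: [1/186, 17/186)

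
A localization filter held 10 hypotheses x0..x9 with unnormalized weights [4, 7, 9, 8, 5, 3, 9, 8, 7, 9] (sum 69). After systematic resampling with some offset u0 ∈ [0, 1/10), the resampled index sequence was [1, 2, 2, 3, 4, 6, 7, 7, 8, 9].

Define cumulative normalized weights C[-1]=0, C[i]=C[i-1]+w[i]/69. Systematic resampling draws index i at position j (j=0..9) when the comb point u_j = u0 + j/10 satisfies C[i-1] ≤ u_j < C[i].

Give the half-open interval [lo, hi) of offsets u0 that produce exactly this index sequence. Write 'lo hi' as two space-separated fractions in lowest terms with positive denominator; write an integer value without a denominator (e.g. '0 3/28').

C = [4/69, 11/69, 20/69, 28/69, 11/23, 12/23, 15/23, 53/69, 20/23, 1]
j=0 picked index 1: u0 ∈ [4/69, 11/69)
j=1 picked index 2: u0 ∈ [41/690, 131/690)
j=2 picked index 2: u0 ∈ [-14/345, 31/345)
j=3 picked index 3: u0 ∈ [-7/690, 73/690)
j=4 picked index 4: u0 ∈ [2/345, 9/115)
j=5 picked index 6: u0 ∈ [1/46, 7/46)
j=6 picked index 7: u0 ∈ [6/115, 58/345)
j=7 picked index 7: u0 ∈ [-11/230, 47/690)
j=8 picked index 8: u0 ∈ [-11/345, 8/115)
j=9 picked index 9: u0 ∈ [-7/230, 1/10)
intersection: [41/690, 47/690)

41/690 47/690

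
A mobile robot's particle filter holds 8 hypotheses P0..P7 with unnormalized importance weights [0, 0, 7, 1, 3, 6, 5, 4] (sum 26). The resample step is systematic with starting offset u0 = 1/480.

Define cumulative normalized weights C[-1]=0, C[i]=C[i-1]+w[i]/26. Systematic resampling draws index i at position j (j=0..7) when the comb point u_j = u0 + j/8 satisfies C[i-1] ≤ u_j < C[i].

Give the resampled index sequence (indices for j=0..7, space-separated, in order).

2 2 2 4 5 5 6 7

C = [0, 0, 7/26, 4/13, 11/26, 17/26, 11/13, 1]
j=0: u_0=1/480 ∈ [0, 7/26) → index 2
j=1: u_1=61/480 ∈ [0, 7/26) → index 2
j=2: u_2=121/480 ∈ [0, 7/26) → index 2
j=3: u_3=181/480 ∈ [4/13, 11/26) → index 4
j=4: u_4=241/480 ∈ [11/26, 17/26) → index 5
j=5: u_5=301/480 ∈ [11/26, 17/26) → index 5
j=6: u_6=361/480 ∈ [17/26, 11/13) → index 6
j=7: u_7=421/480 ∈ [11/13, 1) → index 7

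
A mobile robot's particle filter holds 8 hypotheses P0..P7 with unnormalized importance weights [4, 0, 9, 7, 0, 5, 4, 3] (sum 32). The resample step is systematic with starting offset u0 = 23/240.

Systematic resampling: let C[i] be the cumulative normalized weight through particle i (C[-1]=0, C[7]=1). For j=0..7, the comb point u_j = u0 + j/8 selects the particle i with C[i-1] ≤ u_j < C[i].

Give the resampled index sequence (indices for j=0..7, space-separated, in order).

0 2 2 3 3 5 6 7

C = [1/8, 1/8, 13/32, 5/8, 5/8, 25/32, 29/32, 1]
j=0: u_0=23/240 ∈ [0, 1/8) → index 0
j=1: u_1=53/240 ∈ [1/8, 13/32) → index 2
j=2: u_2=83/240 ∈ [1/8, 13/32) → index 2
j=3: u_3=113/240 ∈ [13/32, 5/8) → index 3
j=4: u_4=143/240 ∈ [13/32, 5/8) → index 3
j=5: u_5=173/240 ∈ [5/8, 25/32) → index 5
j=6: u_6=203/240 ∈ [25/32, 29/32) → index 6
j=7: u_7=233/240 ∈ [29/32, 1) → index 7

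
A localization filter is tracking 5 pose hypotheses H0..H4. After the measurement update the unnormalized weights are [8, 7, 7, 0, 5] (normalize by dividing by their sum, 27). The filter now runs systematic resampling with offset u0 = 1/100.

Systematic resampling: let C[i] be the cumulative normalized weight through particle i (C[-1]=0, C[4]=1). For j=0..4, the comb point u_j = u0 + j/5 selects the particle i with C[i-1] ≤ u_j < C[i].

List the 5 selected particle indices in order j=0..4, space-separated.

0 0 1 2 2

C = [8/27, 5/9, 22/27, 22/27, 1]
j=0: u_0=1/100 ∈ [0, 8/27) → index 0
j=1: u_1=21/100 ∈ [0, 8/27) → index 0
j=2: u_2=41/100 ∈ [8/27, 5/9) → index 1
j=3: u_3=61/100 ∈ [5/9, 22/27) → index 2
j=4: u_4=81/100 ∈ [5/9, 22/27) → index 2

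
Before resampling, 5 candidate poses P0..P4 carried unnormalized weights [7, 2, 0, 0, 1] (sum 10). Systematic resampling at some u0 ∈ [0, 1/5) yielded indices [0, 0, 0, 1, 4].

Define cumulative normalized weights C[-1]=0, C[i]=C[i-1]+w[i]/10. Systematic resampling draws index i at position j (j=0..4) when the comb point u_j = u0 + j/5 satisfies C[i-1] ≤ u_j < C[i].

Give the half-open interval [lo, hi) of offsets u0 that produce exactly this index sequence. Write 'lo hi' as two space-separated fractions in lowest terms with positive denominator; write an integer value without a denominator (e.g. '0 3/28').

C = [7/10, 9/10, 9/10, 9/10, 1]
j=0 picked index 0: u0 ∈ [0, 7/10)
j=1 picked index 0: u0 ∈ [-1/5, 1/2)
j=2 picked index 0: u0 ∈ [-2/5, 3/10)
j=3 picked index 1: u0 ∈ [1/10, 3/10)
j=4 picked index 4: u0 ∈ [1/10, 1/5)
intersection: [1/10, 1/5)

1/10 1/5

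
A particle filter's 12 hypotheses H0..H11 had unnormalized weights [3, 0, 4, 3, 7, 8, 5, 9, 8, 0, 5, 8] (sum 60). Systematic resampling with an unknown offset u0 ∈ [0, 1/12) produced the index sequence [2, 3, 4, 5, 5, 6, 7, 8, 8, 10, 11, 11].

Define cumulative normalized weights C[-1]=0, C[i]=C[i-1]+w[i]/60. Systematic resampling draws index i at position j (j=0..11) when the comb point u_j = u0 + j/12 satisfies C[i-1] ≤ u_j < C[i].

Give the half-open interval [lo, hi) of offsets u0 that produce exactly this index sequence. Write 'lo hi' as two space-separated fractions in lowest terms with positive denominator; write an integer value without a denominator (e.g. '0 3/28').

C = [1/20, 1/20, 7/60, 1/6, 17/60, 5/12, 1/2, 13/20, 47/60, 47/60, 13/15, 1]
j=0 picked index 2: u0 ∈ [1/20, 7/60)
j=1 picked index 3: u0 ∈ [1/30, 1/12)
j=2 picked index 4: u0 ∈ [0, 7/60)
j=3 picked index 5: u0 ∈ [1/30, 1/6)
j=4 picked index 5: u0 ∈ [-1/20, 1/12)
j=5 picked index 6: u0 ∈ [0, 1/12)
j=6 picked index 7: u0 ∈ [0, 3/20)
j=7 picked index 8: u0 ∈ [1/15, 1/5)
j=8 picked index 8: u0 ∈ [-1/60, 7/60)
j=9 picked index 10: u0 ∈ [1/30, 7/60)
j=10 picked index 11: u0 ∈ [1/30, 1/6)
j=11 picked index 11: u0 ∈ [-1/20, 1/12)
intersection: [1/15, 1/12)

1/15 1/12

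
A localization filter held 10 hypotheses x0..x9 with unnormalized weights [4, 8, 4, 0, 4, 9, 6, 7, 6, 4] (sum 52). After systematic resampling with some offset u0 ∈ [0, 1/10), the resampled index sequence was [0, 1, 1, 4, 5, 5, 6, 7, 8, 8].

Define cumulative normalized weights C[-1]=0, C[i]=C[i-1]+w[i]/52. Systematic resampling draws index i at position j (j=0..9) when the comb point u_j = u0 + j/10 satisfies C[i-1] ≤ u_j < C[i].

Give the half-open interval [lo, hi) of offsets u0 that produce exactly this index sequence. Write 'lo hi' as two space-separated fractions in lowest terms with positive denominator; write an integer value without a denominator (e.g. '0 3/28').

1/130 3/130

C = [1/13, 3/13, 4/13, 4/13, 5/13, 29/52, 35/52, 21/26, 12/13, 1]
j=0 picked index 0: u0 ∈ [0, 1/13)
j=1 picked index 1: u0 ∈ [-3/130, 17/130)
j=2 picked index 1: u0 ∈ [-8/65, 2/65)
j=3 picked index 4: u0 ∈ [1/130, 11/130)
j=4 picked index 5: u0 ∈ [-1/65, 41/260)
j=5 picked index 5: u0 ∈ [-3/26, 3/52)
j=6 picked index 6: u0 ∈ [-11/260, 19/260)
j=7 picked index 7: u0 ∈ [-7/260, 7/65)
j=8 picked index 8: u0 ∈ [1/130, 8/65)
j=9 picked index 8: u0 ∈ [-6/65, 3/130)
intersection: [1/130, 3/130)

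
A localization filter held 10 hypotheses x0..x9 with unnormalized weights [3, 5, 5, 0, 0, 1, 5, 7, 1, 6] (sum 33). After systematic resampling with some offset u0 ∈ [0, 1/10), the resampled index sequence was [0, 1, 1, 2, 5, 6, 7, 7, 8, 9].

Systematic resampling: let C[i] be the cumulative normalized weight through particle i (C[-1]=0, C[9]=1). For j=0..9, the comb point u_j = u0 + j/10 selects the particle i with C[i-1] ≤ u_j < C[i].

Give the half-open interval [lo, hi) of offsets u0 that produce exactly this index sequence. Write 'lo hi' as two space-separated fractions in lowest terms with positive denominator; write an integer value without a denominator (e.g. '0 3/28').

0 1/55

C = [1/11, 8/33, 13/33, 13/33, 13/33, 14/33, 19/33, 26/33, 9/11, 1]
j=0 picked index 0: u0 ∈ [0, 1/11)
j=1 picked index 1: u0 ∈ [-1/110, 47/330)
j=2 picked index 1: u0 ∈ [-6/55, 7/165)
j=3 picked index 2: u0 ∈ [-19/330, 31/330)
j=4 picked index 5: u0 ∈ [-1/165, 4/165)
j=5 picked index 6: u0 ∈ [-5/66, 5/66)
j=6 picked index 7: u0 ∈ [-4/165, 31/165)
j=7 picked index 7: u0 ∈ [-41/330, 29/330)
j=8 picked index 8: u0 ∈ [-2/165, 1/55)
j=9 picked index 9: u0 ∈ [-9/110, 1/10)
intersection: [0, 1/55)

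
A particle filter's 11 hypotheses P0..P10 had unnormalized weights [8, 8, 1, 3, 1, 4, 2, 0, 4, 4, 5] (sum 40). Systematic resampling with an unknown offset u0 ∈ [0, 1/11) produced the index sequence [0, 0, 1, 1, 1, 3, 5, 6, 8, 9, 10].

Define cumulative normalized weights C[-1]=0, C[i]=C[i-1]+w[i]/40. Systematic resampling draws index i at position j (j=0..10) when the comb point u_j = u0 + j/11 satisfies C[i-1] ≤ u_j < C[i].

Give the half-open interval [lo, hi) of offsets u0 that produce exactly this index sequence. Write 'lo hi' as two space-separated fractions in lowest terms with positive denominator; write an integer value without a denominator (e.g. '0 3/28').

1/55 2/55

C = [1/5, 2/5, 17/40, 1/2, 21/40, 5/8, 27/40, 27/40, 31/40, 7/8, 1]
j=0 picked index 0: u0 ∈ [0, 1/5)
j=1 picked index 0: u0 ∈ [-1/11, 6/55)
j=2 picked index 1: u0 ∈ [1/55, 12/55)
j=3 picked index 1: u0 ∈ [-4/55, 7/55)
j=4 picked index 1: u0 ∈ [-9/55, 2/55)
j=5 picked index 3: u0 ∈ [-13/440, 1/22)
j=6 picked index 5: u0 ∈ [-9/440, 7/88)
j=7 picked index 6: u0 ∈ [-1/88, 17/440)
j=8 picked index 8: u0 ∈ [-23/440, 21/440)
j=9 picked index 9: u0 ∈ [-19/440, 5/88)
j=10 picked index 10: u0 ∈ [-3/88, 1/11)
intersection: [1/55, 2/55)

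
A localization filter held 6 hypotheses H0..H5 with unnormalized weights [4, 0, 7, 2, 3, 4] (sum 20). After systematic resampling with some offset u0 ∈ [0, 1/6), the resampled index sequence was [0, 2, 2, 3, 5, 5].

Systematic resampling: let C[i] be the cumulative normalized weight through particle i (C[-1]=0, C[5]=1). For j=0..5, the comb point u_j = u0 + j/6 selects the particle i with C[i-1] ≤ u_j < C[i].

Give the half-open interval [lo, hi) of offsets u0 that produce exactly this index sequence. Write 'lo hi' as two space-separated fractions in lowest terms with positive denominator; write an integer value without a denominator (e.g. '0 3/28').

2/15 3/20

C = [1/5, 1/5, 11/20, 13/20, 4/5, 1]
j=0 picked index 0: u0 ∈ [0, 1/5)
j=1 picked index 2: u0 ∈ [1/30, 23/60)
j=2 picked index 2: u0 ∈ [-2/15, 13/60)
j=3 picked index 3: u0 ∈ [1/20, 3/20)
j=4 picked index 5: u0 ∈ [2/15, 1/3)
j=5 picked index 5: u0 ∈ [-1/30, 1/6)
intersection: [2/15, 3/20)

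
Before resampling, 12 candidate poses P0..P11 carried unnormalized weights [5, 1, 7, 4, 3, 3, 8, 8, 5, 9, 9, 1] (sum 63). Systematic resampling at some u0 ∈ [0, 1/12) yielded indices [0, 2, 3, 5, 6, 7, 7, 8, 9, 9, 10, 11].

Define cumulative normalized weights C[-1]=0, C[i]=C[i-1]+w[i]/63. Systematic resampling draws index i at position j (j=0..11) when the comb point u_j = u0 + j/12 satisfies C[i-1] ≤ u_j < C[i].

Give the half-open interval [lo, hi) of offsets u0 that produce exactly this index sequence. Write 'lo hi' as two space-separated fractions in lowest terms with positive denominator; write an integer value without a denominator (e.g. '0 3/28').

19/252 5/63

C = [5/63, 2/21, 13/63, 17/63, 20/63, 23/63, 31/63, 13/21, 44/63, 53/63, 62/63, 1]
j=0 picked index 0: u0 ∈ [0, 5/63)
j=1 picked index 2: u0 ∈ [1/84, 31/252)
j=2 picked index 3: u0 ∈ [5/126, 13/126)
j=3 picked index 5: u0 ∈ [17/252, 29/252)
j=4 picked index 6: u0 ∈ [2/63, 10/63)
j=5 picked index 7: u0 ∈ [19/252, 17/84)
j=6 picked index 7: u0 ∈ [-1/126, 5/42)
j=7 picked index 8: u0 ∈ [1/28, 29/252)
j=8 picked index 9: u0 ∈ [2/63, 11/63)
j=9 picked index 9: u0 ∈ [-13/252, 23/252)
j=10 picked index 10: u0 ∈ [1/126, 19/126)
j=11 picked index 11: u0 ∈ [17/252, 1/12)
intersection: [19/252, 5/63)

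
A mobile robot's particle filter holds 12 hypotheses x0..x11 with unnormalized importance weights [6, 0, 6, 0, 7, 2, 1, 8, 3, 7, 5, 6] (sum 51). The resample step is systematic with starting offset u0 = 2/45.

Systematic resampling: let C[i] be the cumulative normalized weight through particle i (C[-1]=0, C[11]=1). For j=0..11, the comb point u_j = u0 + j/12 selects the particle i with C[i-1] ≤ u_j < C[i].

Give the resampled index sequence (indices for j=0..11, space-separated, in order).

0 2 2 4 5 7 7 8 9 10 10 11

C = [2/17, 2/17, 4/17, 4/17, 19/51, 7/17, 22/51, 10/17, 11/17, 40/51, 15/17, 1]
j=0: u_0=2/45 ∈ [0, 2/17) → index 0
j=1: u_1=23/180 ∈ [2/17, 4/17) → index 2
j=2: u_2=19/90 ∈ [2/17, 4/17) → index 2
j=3: u_3=53/180 ∈ [4/17, 19/51) → index 4
j=4: u_4=17/45 ∈ [19/51, 7/17) → index 5
j=5: u_5=83/180 ∈ [22/51, 10/17) → index 7
j=6: u_6=49/90 ∈ [22/51, 10/17) → index 7
j=7: u_7=113/180 ∈ [10/17, 11/17) → index 8
j=8: u_8=32/45 ∈ [11/17, 40/51) → index 9
j=9: u_9=143/180 ∈ [40/51, 15/17) → index 10
j=10: u_10=79/90 ∈ [40/51, 15/17) → index 10
j=11: u_11=173/180 ∈ [15/17, 1) → index 11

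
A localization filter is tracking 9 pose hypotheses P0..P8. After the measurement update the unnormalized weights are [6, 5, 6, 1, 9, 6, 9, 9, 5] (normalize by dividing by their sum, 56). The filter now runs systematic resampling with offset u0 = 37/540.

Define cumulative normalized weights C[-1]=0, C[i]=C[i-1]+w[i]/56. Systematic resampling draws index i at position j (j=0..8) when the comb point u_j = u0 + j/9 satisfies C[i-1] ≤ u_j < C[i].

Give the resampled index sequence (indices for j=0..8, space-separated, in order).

0 1 2 4 5 6 6 7 8

C = [3/28, 11/56, 17/56, 9/28, 27/56, 33/56, 3/4, 51/56, 1]
j=0: u_0=37/540 ∈ [0, 3/28) → index 0
j=1: u_1=97/540 ∈ [3/28, 11/56) → index 1
j=2: u_2=157/540 ∈ [11/56, 17/56) → index 2
j=3: u_3=217/540 ∈ [9/28, 27/56) → index 4
j=4: u_4=277/540 ∈ [27/56, 33/56) → index 5
j=5: u_5=337/540 ∈ [33/56, 3/4) → index 6
j=6: u_6=397/540 ∈ [33/56, 3/4) → index 6
j=7: u_7=457/540 ∈ [3/4, 51/56) → index 7
j=8: u_8=517/540 ∈ [51/56, 1) → index 8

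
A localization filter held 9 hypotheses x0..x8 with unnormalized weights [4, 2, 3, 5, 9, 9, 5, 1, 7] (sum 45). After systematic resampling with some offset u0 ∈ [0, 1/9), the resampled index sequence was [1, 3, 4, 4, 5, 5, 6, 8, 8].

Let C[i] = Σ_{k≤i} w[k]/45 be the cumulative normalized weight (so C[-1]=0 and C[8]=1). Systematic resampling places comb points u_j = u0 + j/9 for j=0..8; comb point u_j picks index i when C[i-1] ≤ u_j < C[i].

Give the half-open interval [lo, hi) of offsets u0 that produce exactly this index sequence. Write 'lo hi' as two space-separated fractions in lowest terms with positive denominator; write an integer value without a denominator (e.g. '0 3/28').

4/45 1/9

C = [4/45, 2/15, 1/5, 14/45, 23/45, 32/45, 37/45, 38/45, 1]
j=0 picked index 1: u0 ∈ [4/45, 2/15)
j=1 picked index 3: u0 ∈ [4/45, 1/5)
j=2 picked index 4: u0 ∈ [4/45, 13/45)
j=3 picked index 4: u0 ∈ [-1/45, 8/45)
j=4 picked index 5: u0 ∈ [1/15, 4/15)
j=5 picked index 5: u0 ∈ [-2/45, 7/45)
j=6 picked index 6: u0 ∈ [2/45, 7/45)
j=7 picked index 8: u0 ∈ [1/15, 2/9)
j=8 picked index 8: u0 ∈ [-2/45, 1/9)
intersection: [4/45, 1/9)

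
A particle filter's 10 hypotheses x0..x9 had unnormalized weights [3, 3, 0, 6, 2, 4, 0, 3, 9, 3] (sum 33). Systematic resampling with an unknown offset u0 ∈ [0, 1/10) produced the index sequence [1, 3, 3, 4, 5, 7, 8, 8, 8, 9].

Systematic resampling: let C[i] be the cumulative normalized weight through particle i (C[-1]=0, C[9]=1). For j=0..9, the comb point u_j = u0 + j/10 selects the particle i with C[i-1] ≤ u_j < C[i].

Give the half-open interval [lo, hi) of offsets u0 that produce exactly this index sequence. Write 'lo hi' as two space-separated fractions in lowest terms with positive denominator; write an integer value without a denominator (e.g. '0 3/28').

1/11 1/10

C = [1/11, 2/11, 2/11, 4/11, 14/33, 6/11, 6/11, 7/11, 10/11, 1]
j=0 picked index 1: u0 ∈ [1/11, 2/11)
j=1 picked index 3: u0 ∈ [9/110, 29/110)
j=2 picked index 3: u0 ∈ [-1/55, 9/55)
j=3 picked index 4: u0 ∈ [7/110, 41/330)
j=4 picked index 5: u0 ∈ [4/165, 8/55)
j=5 picked index 7: u0 ∈ [1/22, 3/22)
j=6 picked index 8: u0 ∈ [2/55, 17/55)
j=7 picked index 8: u0 ∈ [-7/110, 23/110)
j=8 picked index 8: u0 ∈ [-9/55, 6/55)
j=9 picked index 9: u0 ∈ [1/110, 1/10)
intersection: [1/11, 1/10)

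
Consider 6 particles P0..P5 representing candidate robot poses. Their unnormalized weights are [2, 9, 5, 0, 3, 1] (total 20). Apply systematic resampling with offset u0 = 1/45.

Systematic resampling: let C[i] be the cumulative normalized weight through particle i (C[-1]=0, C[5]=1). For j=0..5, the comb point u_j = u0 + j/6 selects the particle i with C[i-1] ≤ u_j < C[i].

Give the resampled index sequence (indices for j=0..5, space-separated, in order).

C = [1/10, 11/20, 4/5, 4/5, 19/20, 1]
j=0: u_0=1/45 ∈ [0, 1/10) → index 0
j=1: u_1=17/90 ∈ [1/10, 11/20) → index 1
j=2: u_2=16/45 ∈ [1/10, 11/20) → index 1
j=3: u_3=47/90 ∈ [1/10, 11/20) → index 1
j=4: u_4=31/45 ∈ [11/20, 4/5) → index 2
j=5: u_5=77/90 ∈ [4/5, 19/20) → index 4

0 1 1 1 2 4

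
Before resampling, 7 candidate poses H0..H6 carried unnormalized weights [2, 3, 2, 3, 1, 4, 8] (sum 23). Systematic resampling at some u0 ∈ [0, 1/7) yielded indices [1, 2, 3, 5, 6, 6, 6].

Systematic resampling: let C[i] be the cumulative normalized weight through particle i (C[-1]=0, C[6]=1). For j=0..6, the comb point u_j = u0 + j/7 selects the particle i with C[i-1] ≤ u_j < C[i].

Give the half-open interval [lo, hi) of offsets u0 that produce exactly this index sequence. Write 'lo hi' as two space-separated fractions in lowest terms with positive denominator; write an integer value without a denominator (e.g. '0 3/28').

C = [2/23, 5/23, 7/23, 10/23, 11/23, 15/23, 1]
j=0 picked index 1: u0 ∈ [2/23, 5/23)
j=1 picked index 2: u0 ∈ [12/161, 26/161)
j=2 picked index 3: u0 ∈ [3/161, 24/161)
j=3 picked index 5: u0 ∈ [8/161, 36/161)
j=4 picked index 6: u0 ∈ [13/161, 3/7)
j=5 picked index 6: u0 ∈ [-10/161, 2/7)
j=6 picked index 6: u0 ∈ [-33/161, 1/7)
intersection: [2/23, 1/7)

2/23 1/7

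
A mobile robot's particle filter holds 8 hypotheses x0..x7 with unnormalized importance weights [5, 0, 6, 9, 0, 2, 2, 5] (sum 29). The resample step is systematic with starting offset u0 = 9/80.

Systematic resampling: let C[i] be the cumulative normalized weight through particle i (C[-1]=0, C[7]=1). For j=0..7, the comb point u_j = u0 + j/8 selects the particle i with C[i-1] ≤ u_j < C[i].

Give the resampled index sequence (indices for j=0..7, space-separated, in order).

0 2 2 3 3 5 7 7

C = [5/29, 5/29, 11/29, 20/29, 20/29, 22/29, 24/29, 1]
j=0: u_0=9/80 ∈ [0, 5/29) → index 0
j=1: u_1=19/80 ∈ [5/29, 11/29) → index 2
j=2: u_2=29/80 ∈ [5/29, 11/29) → index 2
j=3: u_3=39/80 ∈ [11/29, 20/29) → index 3
j=4: u_4=49/80 ∈ [11/29, 20/29) → index 3
j=5: u_5=59/80 ∈ [20/29, 22/29) → index 5
j=6: u_6=69/80 ∈ [24/29, 1) → index 7
j=7: u_7=79/80 ∈ [24/29, 1) → index 7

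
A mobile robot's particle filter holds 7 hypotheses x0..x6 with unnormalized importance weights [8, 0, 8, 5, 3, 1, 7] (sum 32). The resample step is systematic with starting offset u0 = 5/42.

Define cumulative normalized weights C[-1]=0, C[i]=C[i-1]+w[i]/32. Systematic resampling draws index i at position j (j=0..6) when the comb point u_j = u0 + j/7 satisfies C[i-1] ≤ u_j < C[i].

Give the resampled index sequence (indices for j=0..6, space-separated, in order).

0 2 2 3 4 6 6

C = [1/4, 1/4, 1/2, 21/32, 3/4, 25/32, 1]
j=0: u_0=5/42 ∈ [0, 1/4) → index 0
j=1: u_1=11/42 ∈ [1/4, 1/2) → index 2
j=2: u_2=17/42 ∈ [1/4, 1/2) → index 2
j=3: u_3=23/42 ∈ [1/2, 21/32) → index 3
j=4: u_4=29/42 ∈ [21/32, 3/4) → index 4
j=5: u_5=5/6 ∈ [25/32, 1) → index 6
j=6: u_6=41/42 ∈ [25/32, 1) → index 6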